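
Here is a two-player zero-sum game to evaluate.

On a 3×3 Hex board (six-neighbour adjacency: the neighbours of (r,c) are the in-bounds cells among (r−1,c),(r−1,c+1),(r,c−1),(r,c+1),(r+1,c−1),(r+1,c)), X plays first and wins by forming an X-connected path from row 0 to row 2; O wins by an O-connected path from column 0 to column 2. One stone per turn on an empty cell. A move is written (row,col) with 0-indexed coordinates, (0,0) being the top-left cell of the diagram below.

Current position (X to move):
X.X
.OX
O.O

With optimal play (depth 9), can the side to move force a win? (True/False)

X winning at [X.X/.OX/O.O]: True

[X.X/.OX/O.O] X move#1: (0,1):-1/XXX/.OX/O.O, (1,0):-1/X.X/XOX/O.O, (2,1):+1/X.X/.OX/OXO*
[X.X/.OX/OXO] end (terminal -1, O#2); searched X.X/.OX/O.O to 9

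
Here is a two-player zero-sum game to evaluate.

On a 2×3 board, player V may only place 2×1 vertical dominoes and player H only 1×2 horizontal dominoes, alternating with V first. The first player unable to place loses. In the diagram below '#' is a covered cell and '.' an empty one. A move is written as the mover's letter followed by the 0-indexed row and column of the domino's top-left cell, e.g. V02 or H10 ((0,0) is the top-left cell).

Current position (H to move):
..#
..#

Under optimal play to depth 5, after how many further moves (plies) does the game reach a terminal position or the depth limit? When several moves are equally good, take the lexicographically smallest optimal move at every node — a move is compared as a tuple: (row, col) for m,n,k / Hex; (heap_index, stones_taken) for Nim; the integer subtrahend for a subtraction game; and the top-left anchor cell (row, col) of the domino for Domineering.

ply 1, H at ..#/..# | H00=+1→###/..#*; H10=+1→..#/###
ply 2: ###/..# is terminal -1 (V); from ..#/..# depth 5

PV length from [..#/..#]: 1 ply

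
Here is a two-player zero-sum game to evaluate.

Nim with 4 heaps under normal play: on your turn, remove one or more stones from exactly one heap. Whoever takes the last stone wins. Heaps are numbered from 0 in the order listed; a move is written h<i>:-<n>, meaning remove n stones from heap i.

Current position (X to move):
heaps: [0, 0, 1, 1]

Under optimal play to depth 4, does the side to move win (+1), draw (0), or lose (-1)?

ply 1, X at (0,0,1,1) | h2:-1=-1→(0,0,0,1)*; h3:-1=-1→(0,0,1,0)
ply 2, O at (0,0,0,1) | h3:-1=+1→(0,0,0,0)*
ply 3: (0,0,0,0) is terminal -1 (X); from (0,0,1,1) depth 4

value((0,0,1,1), X) = -1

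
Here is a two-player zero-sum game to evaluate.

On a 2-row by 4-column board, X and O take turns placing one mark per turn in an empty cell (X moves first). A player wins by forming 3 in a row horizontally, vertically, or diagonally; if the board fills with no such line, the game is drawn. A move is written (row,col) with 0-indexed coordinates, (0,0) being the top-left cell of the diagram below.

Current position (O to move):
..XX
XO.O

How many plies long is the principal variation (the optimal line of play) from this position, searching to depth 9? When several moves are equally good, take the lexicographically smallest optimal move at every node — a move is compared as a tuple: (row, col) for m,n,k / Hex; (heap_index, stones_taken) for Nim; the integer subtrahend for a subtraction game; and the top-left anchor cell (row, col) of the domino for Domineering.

p1 O@[..XX/XO.O]: (0,0)[O.XX/XO.O]-1 (0,1)[.OXX/XO.O]+0 (1,2)[..XX/XOOO]+1*
p2 X@[..XX/XOOO] terminal -1; root [..XX/XO.O] d9

PV length from [..XX/XO.O]: 1 ply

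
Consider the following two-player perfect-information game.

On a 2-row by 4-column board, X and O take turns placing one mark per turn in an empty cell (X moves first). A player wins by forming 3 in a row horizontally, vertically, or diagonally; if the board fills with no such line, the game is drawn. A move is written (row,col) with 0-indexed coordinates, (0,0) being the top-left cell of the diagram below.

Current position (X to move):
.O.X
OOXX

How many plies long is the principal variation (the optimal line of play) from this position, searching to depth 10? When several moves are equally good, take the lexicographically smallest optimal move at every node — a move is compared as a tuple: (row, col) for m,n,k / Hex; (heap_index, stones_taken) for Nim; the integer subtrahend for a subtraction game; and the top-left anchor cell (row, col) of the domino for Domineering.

[.O.X/OOXX] X move#1: (0,0):+0/XO.X/OOXX*, (0,2):+0/.OXX/OOXX
[XO.X/OOXX] O move#2: (0,2):+0/XOOX/OOXX*
[XOOX/OOXX] end (terminal +0, X#3); searched .O.X/OOXX to 10

PV length from [.O.X/OOXX]: 2 plies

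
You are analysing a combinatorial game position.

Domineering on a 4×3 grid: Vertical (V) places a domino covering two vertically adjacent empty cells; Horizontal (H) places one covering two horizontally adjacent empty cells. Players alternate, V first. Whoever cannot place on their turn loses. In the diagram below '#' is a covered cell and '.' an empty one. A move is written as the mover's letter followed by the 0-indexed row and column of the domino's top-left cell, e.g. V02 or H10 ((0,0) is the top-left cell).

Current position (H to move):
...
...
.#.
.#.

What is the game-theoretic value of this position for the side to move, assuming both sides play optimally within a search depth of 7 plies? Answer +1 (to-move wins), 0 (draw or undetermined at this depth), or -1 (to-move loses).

value(.../.../.#./.#., H) = -1

ply 1, H at .../.../.#./.#. | H00=-1→##./.../.#./.#.*; H01=-1→.##/.../.#./.#.; H10=-1→.../##./.#./.#.; H11=-1→.../.##/.#./.#.
ply 2, V at ##./.../.#./.#. | V02=+1→###/..#/.#./.#.*; V10=+1→##./#../##./.#.; V12=+1→##./..#/.##/.#.; V20=+1→##./.../##./##.; V22=+1→##./.../.##/.##
ply 3, H at ###/..#/.#./.#. | H10=-1→###/###/.#./.#.*
ply 4, V at ###/###/.#./.#. | V20=+1→###/###/##./##.*; V22=+1→###/###/.##/.##
ply 5: ###/###/##./##. is terminal -1 (H); from .../.../.#./.#. depth 7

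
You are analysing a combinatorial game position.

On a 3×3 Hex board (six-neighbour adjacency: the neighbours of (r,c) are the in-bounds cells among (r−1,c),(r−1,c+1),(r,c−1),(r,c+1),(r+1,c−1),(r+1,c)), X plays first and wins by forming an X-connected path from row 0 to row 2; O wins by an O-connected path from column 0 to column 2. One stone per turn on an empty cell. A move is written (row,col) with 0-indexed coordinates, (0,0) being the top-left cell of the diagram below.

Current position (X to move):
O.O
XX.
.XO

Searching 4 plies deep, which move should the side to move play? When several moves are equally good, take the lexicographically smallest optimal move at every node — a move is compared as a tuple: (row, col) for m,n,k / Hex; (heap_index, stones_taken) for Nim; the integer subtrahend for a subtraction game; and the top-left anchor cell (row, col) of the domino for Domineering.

[O.O/XX./.XO] X move#1: (0,1):+1/OXO/XX./.XO*, (1,2):-1/O.O/XXX/.XO, (2,0):-1/O.O/XX./XXO
[OXO/XX./.XO] end (terminal -1, O#2); searched O.O/XX./.XO to 4

X's best at [O.O/XX./.XO]: (0,1)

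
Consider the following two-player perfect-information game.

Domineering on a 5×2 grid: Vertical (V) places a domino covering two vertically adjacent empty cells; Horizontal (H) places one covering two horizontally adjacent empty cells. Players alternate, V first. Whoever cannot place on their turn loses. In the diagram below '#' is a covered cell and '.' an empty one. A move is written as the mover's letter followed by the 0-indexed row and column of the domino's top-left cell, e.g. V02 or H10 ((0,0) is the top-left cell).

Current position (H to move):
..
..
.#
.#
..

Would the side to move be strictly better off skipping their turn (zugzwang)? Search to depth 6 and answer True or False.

zugzwang(../../.#/.#/.., H) = False

[../../.#/.#/..] H move#1: H00:+1/##/../.#/.#/..*, H10:+1/../##/.#/.#/.., H40:-1/../../.#/.#/##
[##/../.#/.#/..] V move#2: V10:-1/##/#./##/.#/..*, V20:-1/##/../##/##/.., V30:-1/##/../.#/##/#.
[##/#./##/.#/..] H move#3: H40:+1/##/#./##/.#/##*
[##/#./##/.#/##] end (terminal -1, V#4); searched ../../.#/.#/.. to 6
pass branch (V moves first from the same position):
  | [../../.#/.#/..] V move#1: V00:+1/#./#./.#/.#/..*, V01:+1/.#/.#/.#/.#/.., V10:+1/../#./##/.#/.., V20:-1/../../##/##/.., V30:-1/../../.#/##/#.
  | [#./#./.#/.#/..] H move#2: H40:-1/#./#./.#/.#/##*
  | [#./#./.#/.#/##] V move#3: V01:+1/##/##/.#/.#/##*, V20:+1/#./#./##/##/##
  | [##/##/.#/.#/##] end (terminal -1, H#4); searched ../../.#/.#/.. to 6
H moving scores +1; H passing scores -1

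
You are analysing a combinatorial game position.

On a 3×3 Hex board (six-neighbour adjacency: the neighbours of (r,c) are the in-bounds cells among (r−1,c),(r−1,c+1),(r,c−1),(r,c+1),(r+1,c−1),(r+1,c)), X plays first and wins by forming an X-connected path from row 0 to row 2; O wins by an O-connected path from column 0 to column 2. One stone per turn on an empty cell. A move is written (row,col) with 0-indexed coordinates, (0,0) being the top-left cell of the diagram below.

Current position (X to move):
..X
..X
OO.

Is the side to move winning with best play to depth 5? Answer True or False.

ply 1, X at ..X/..X/OO. | (0,0)=-1→X.X/..X/OO.; (0,1)=-1→.XX/..X/OO.; (1,0)=-1→..X/X.X/OO.; (1,1)=-1→..X/.XX/OO.; (2,2)=+1→..X/..X/OOX*
ply 2: ..X/..X/OOX is terminal -1 (O); from ..X/..X/OO. depth 5

X winning at [..X/..X/OO.]: True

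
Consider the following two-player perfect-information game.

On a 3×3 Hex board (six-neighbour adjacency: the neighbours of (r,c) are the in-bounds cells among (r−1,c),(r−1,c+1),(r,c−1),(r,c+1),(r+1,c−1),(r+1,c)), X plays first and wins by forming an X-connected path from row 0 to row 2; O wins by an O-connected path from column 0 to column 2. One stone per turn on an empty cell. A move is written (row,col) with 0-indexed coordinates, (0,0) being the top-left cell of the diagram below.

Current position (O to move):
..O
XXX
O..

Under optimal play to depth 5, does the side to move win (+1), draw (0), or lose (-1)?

value(..O/XXX/O.., O) = -1

[..O/XXX/O..] O move#1: (0,0):-1/O.O/XXX/O..*, (0,1):-1/.OO/XXX/O.., (2,1):-1/..O/XXX/OO., (2,2):-1/..O/XXX/O.O
[O.O/XXX/O..] X move#2: (0,1):+1/OXO/XXX/O..*, (2,1):-1/O.O/XXX/OX., (2,2):-1/O.O/XXX/O.X
[OXO/XXX/O..] O move#3: (2,1):-1/OXO/XXX/OO.*, (2,2):-1/OXO/XXX/O.O
[OXO/XXX/OO.] X move#4: (2,2):+1/OXO/XXX/OOX*
[OXO/XXX/OOX] end (terminal -1, O#5); searched ..O/XXX/O.. to 5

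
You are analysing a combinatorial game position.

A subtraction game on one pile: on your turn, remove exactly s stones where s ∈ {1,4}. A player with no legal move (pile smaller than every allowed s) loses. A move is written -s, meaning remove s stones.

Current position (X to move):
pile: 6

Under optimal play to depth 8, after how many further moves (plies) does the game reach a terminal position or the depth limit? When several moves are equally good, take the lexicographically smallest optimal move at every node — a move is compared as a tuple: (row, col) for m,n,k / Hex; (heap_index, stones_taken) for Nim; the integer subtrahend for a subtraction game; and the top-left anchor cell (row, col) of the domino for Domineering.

PV length from [6]: 3 plies

p1 X@[6]: -1[5]+1* -4[2]+1
p2 O@[5]: -1[4]-1* -4[1]-1
p3 X@[4]: -1[3]-1 -4[0]+1*
p4 O@[0] terminal -1; root [6] d8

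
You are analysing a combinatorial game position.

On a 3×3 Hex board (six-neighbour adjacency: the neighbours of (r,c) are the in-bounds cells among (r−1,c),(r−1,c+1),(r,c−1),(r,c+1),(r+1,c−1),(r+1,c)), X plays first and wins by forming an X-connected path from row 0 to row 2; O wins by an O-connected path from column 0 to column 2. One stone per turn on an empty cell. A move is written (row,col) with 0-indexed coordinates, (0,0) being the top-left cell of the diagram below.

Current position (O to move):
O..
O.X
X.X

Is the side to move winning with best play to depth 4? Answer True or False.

p1 O@[O../O.X/X.X]: (0,1)[OO./O.X/X.X]-1 (0,2)[O.O/O.X/X.X]+1* (1,1)[O../OOX/X.X]-1 (2,1)[O../O.X/XOX]-1
p2 X@[O.O/O.X/X.X]: (0,1)[OXO/O.X/X.X]-1* (1,1)[O.O/OXX/X.X]-1 (2,1)[O.O/O.X/XXX]-1
p3 O@[OXO/O.X/X.X]: (1,1)[OXO/OOX/X.X]+1* (2,1)[OXO/O.X/XOX]-1
p4 X@[OXO/OOX/X.X] terminal -1; root [O../O.X/X.X] d4

O winning at [O../O.X/X.X]: True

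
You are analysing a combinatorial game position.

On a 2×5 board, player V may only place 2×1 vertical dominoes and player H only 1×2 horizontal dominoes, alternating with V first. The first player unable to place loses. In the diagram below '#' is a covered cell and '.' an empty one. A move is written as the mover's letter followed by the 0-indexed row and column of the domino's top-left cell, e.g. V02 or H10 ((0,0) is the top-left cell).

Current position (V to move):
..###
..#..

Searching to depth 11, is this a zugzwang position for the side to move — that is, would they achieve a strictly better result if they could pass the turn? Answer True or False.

ply 1, V at ..###/..#.. | V00=+1→#.###/#.#..*; V01=+1→.####/.##..
ply 2, H at #.###/#.#.. | H13=-1→#.###/#.###*
ply 3, V at #.###/#.### | V01=+1→#####/#####*
ply 4: #####/##### is terminal -1 (H); from ..###/..#.. depth 11
pass branch (H moves first from the same position):
  | ply 1, H at ..###/..#.. | H00=+1→#####/..#..*; H10=+1→..###/###..; H13=-1→..###/..###
  | ply 2: #####/..#.. is terminal -1 (V); from ..###/..#.. depth 11
V moving scores +1; V passing scores -1

zugzwang(..###/..#.., V) = False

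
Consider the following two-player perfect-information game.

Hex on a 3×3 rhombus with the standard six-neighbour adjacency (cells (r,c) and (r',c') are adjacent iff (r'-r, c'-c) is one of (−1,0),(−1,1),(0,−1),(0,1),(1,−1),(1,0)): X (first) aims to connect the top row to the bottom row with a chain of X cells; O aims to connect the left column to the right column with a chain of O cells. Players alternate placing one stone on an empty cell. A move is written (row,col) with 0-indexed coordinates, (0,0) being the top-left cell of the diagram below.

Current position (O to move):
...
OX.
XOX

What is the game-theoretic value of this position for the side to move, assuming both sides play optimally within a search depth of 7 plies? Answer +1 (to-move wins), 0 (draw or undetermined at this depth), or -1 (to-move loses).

value(.../OX./XOX, O) = -1

[.../OX./XOX] O move#1: (0,0):-1/O../OX./XOX*, (0,1):-1/.O./OX./XOX, (0,2):-1/..O/OX./XOX, (1,2):-1/.../OXO/XOX
[O../OX./XOX] X move#2: (0,1):+1/OX./OX./XOX*, (0,2):+1/O.X/OX./XOX, (1,2):+1/O../OXX/XOX
[OX./OX./XOX] end (terminal -1, O#3); searched .../OX./XOX to 7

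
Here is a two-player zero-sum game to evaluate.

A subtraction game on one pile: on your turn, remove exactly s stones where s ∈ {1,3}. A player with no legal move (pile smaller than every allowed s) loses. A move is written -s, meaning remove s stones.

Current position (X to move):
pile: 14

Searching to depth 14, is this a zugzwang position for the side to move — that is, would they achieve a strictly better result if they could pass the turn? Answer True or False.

zugzwang(14, X) = True

p1 X@[14]: -1[13]-1* -3[11]-1
p2 O@[13]: -1[12]+1* -3[10]+1
p3 X@[12]: -1[11]-1* -3[9]-1
p4 O@[11]: -1[10]+1* -3[8]+1
p5 X@[10]: -1[9]-1* -3[7]-1
p6 O@[9]: -1[8]+1* -3[6]+1
p7 X@[8]: -1[7]-1* -3[5]-1
p8 O@[7]: -1[6]+1* -3[4]+1
p9 X@[6]: -1[5]-1* -3[3]-1
p10 O@[5]: -1[4]+1* -3[2]+1
p11 X@[4]: -1[3]-1* -3[1]-1
p12 O@[3]: -1[2]+1* -3[0]+1
p13 X@[2]: -1[1]-1*
p14 O@[1]: -1[0]+1*
p15 X@[0] terminal -1; root [14] d14
if X skipped the turn, O would face:
~ p1 O@[14]: -1[13]-1* -3[11]-1
~ p2 X@[13]: -1[12]+1* -3[10]+1
~ p3 O@[12]: -1[11]-1* -3[9]-1
~ p4 X@[11]: -1[10]+1* -3[8]+1
~ p5 O@[10]: -1[9]-1* -3[7]-1
~ p6 X@[9]: -1[8]+1* -3[6]+1
~ p7 O@[8]: -1[7]-1* -3[5]-1
~ p8 X@[7]: -1[6]+1* -3[4]+1
~ p9 O@[6]: -1[5]-1* -3[3]-1
~ p10 X@[5]: -1[4]+1* -3[2]+1
~ p11 O@[4]: -1[3]-1* -3[1]-1
~ p12 X@[3]: -1[2]+1* -3[0]+1
~ p13 O@[2]: -1[1]-1*
~ p14 X@[1]: -1[0]+1*
~ p15 O@[0] terminal -1; root [14] d14
compare (X): move=-1 vs pass=+1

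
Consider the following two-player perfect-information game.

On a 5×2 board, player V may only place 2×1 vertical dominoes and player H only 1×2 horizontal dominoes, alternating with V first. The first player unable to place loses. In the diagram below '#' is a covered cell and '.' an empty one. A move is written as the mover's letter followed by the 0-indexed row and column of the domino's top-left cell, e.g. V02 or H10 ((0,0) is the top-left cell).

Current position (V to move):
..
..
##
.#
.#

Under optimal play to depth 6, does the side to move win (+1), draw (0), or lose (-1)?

value(../../##/.#/.#, V) = +1

[../../##/.#/.#] V move#1: V00:+1/#./#./##/.#/.#*, V01:+1/.#/.#/##/.#/.#, V30:-1/../../##/##/##
[#./#./##/.#/.#] end (terminal -1, H#2); searched ../../##/.#/.# to 6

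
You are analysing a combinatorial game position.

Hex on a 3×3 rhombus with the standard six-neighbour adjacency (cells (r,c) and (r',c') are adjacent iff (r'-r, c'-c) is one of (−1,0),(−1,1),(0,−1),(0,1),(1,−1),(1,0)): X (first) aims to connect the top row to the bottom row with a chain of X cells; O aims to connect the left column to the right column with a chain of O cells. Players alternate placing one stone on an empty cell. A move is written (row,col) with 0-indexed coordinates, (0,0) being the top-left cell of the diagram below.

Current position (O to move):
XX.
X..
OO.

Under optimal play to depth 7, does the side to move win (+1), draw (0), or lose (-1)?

value(XX./X../OO., O) = +1

[XX./X../OO.] O move#1: (0,2):+1/XXO/X../OO.*, (1,1):+1/XX./XO./OO., (1,2):+1/XX./X.O/OO., (2,2):+1/XX./X../OOO
[XXO/X../OO.] X move#2: (1,1):-1/XXO/XX./OO.*, (1,2):-1/XXO/X.X/OO., (2,2):-1/XXO/X../OOX
[XXO/XX./OO.] O move#3: (1,2):+1/XXO/XXO/OO.*, (2,2):+1/XXO/XX./OOO
[XXO/XXO/OO.] end (terminal -1, X#4); searched XX./X../OO. to 7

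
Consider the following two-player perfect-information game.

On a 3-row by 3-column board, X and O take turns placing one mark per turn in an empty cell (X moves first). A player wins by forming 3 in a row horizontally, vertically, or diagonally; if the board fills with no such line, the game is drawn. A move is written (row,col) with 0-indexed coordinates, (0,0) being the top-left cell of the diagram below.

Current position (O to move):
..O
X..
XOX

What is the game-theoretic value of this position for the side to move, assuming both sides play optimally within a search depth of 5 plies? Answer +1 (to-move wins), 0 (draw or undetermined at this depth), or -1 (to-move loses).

value(..O/X../XOX, O) = 0

[..O/X../XOX] O move#1: (0,0):+0/O.O/X../XOX*, (0,1):-1/.OO/X../XOX, (1,1):-1/..O/XO./XOX, (1,2):-1/..O/X.O/XOX
[O.O/X../XOX] X move#2: (0,1):+0/OXO/X../XOX*, (1,1):-1/O.O/XX./XOX, (1,2):-1/O.O/X.X/XOX
[OXO/X../XOX] O move#3: (1,1):+0/OXO/XO./XOX*, (1,2):+0/OXO/X.O/XOX
[OXO/XO./XOX] X move#4: (1,2):+0/OXO/XOX/XOX*
[OXO/XOX/XOX] end (terminal +0, O#5); searched ..O/X../XOX to 5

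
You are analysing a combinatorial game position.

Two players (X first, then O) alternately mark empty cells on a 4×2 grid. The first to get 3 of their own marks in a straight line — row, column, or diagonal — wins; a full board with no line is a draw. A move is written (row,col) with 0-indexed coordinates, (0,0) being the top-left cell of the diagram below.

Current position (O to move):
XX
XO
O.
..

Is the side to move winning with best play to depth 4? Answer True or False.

p1 O@[XX/XO/O./..]: (2,1)[XX/XO/OO/..]+0* (3,0)[XX/XO/O./O.]+0 (3,1)[XX/XO/O./.O]+0
p2 X@[XX/XO/OO/..]: (3,0)[XX/XO/OO/X.]-1 (3,1)[XX/XO/OO/.X]+0*
p3 O@[XX/XO/OO/.X]: (3,0)[XX/XO/OO/OX]+0*
p4 X@[XX/XO/OO/OX] terminal +0; root [XX/XO/O./..] d4

O winning at [XX/XO/O./..]: False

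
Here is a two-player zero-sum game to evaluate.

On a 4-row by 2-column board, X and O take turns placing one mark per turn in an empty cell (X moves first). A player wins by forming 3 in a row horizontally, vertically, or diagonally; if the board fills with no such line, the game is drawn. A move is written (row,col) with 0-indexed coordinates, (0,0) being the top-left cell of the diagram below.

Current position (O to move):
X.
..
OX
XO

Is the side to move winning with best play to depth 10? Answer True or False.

O winning at [X./../OX/XO]: False

[X./../OX/XO] O move#1: (0,1):+0/XO/../OX/XO*, (1,0):+0/X./O./OX/XO, (1,1):+0/X./.O/OX/XO
[XO/../OX/XO] X move#2: (1,0):+0/XO/X./OX/XO*, (1,1):+0/XO/.X/OX/XO
[XO/X./OX/XO] O move#3: (1,1):+0/XO/XO/OX/XO*
[XO/XO/OX/XO] end (terminal +0, X#4); searched X./../OX/XO to 10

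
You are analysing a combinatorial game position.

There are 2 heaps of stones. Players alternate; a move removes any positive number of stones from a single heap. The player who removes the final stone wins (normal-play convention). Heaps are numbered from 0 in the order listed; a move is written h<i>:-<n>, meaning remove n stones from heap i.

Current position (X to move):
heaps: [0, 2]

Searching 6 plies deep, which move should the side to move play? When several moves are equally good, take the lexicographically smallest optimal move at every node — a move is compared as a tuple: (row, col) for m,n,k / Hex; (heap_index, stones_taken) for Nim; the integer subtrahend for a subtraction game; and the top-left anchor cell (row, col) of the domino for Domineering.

X's best at [(0,2)]: h1:-2

p1 X@[(0,2)]: h1:-1[(0,1)]-1 h1:-2[(0,0)]+1*
p2 O@[(0,0)] terminal -1; root [(0,2)] d6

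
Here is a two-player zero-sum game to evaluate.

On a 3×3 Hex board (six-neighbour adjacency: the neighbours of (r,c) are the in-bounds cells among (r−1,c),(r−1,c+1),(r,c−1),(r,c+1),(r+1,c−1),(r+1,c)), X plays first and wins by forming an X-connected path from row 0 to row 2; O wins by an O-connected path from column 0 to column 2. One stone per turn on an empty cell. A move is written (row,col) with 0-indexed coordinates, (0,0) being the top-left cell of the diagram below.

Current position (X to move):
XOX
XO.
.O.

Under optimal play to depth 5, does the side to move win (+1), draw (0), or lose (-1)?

value(XOX/XO./.O., X) = +1

p1 X@[XOX/XO./.O.]: (1,2)[XOX/XOX/.O.]+1* (2,0)[XOX/XO./XO.]+1 (2,2)[XOX/XO./.OX]+1
p2 O@[XOX/XOX/.O.]: (2,0)[XOX/XOX/OO.]-1* (2,2)[XOX/XOX/.OO]-1
p3 X@[XOX/XOX/OO.]: (2,2)[XOX/XOX/OOX]+1*
p4 O@[XOX/XOX/OOX] terminal -1; root [XOX/XO./.O.] d5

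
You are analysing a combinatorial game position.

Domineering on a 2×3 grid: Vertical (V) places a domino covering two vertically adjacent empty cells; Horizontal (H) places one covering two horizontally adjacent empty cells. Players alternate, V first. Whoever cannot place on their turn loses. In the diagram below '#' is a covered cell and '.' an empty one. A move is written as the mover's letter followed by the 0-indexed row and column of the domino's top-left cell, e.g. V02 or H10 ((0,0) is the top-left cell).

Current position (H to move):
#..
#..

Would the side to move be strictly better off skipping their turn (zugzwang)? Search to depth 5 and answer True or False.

zugzwang(#../#.., H) = False

[#../#..] H move#1: H01:+1/###/#..*, H11:+1/#../###
[###/#..] end (terminal -1, V#2); searched #../#.. to 5
suppose H passes — search the same position with V to move:
pass> [#../#..] V move#1: V01:+1/##./##.*, V02:+1/#.#/#.#
pass> [##./##.] end (terminal -1, H#2); searched #../#.. to 5
for H: play +1, pass -1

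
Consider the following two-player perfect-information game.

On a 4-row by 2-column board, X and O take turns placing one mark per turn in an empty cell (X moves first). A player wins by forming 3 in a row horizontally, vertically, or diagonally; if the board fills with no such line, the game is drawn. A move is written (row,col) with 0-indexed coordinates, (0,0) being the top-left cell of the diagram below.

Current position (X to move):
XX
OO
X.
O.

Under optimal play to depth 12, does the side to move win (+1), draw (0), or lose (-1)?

ply 1, X at XX/OO/X./O. | (2,1)=+0→XX/OO/XX/O.*; (3,1)=+0→XX/OO/X./OX
ply 2, O at XX/OO/XX/O. | (3,1)=+0→XX/OO/XX/OO*
ply 3: XX/OO/XX/OO is terminal +0 (X); from XX/OO/X./O. depth 12

value(XX/OO/X./O., X) = 0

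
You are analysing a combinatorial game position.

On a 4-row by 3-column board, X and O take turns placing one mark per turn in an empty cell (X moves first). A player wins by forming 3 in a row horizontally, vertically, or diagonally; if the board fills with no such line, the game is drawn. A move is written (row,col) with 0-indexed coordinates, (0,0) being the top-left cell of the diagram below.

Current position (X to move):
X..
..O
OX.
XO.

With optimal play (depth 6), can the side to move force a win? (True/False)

X winning at [X../..O/OX./XO.]: True

p1 X@[X../..O/OX./XO.]: (0,1)[XX./..O/OX./XO.]+1* (0,2)[X.X/..O/OX./XO.]+0 (1,0)[X../X.O/OX./XO.]+0 (1,1)[X../.XO/OX./XO.]+1 (2,2)[X../..O/OXX/XO.]-1 (3,2)[X../..O/OX./XOX]+1
p2 O@[XX./..O/OX./XO.]: (0,2)[XXO/..O/OX./XO.]-1* (1,0)[XX./O.O/OX./XO.]-1 (1,1)[XX./.OO/OX./XO.]-1 (2,2)[XX./..O/OXO/XO.]-1 (3,2)[XX./..O/OX./XOO]-1
p3 X@[XXO/..O/OX./XO.]: (1,0)[XXO/X.O/OX./XO.]-1 (1,1)[XXO/.XO/OX./XO.]+1* (2,2)[XXO/..O/OXX/XO.]-1 (3,2)[XXO/..O/OX./XOX]-1
p4 O@[XXO/.XO/OX./XO.] terminal -1; root [X../..O/OX./XO.] d6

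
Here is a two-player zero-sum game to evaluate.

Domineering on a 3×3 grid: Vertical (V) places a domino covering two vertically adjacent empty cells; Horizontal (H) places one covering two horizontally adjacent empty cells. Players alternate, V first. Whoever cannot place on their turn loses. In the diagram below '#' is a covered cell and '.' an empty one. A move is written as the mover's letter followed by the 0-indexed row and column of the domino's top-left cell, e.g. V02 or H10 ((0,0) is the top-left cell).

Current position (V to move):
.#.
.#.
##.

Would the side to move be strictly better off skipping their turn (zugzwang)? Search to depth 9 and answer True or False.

zugzwang(.#./.#./##., V) = False

[.#./.#./##.] V move#1: V00:+1/##./##./##.*, V02:+1/.##/.##/##., V12:+1/.#./.##/###
[##./##./##.] end (terminal -1, H#2); searched .#./.#./##. to 9
if V skipped the turn, H would face:
~ [.#./.#./##.] end (terminal -1, H#1); searched .#./.#./##. to 9
compare (V): move=+1 vs pass=+1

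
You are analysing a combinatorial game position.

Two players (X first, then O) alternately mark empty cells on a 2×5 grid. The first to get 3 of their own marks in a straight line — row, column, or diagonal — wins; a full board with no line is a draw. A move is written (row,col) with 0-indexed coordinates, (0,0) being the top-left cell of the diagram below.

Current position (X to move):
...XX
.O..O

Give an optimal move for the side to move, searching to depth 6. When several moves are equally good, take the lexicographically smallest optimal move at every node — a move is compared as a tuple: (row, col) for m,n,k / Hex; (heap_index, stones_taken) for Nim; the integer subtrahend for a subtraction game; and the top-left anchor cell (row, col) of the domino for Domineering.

p1 X@[...XX/.O..O]: (0,0)[X..XX/.O..O]+0 (0,1)[.X.XX/.O..O]+0 (0,2)[..XXX/.O..O]+1* (1,0)[...XX/XO..O]+0 (1,2)[...XX/.OX.O]+0 (1,3)[...XX/.O.XO]+0
p2 O@[..XXX/.O..O] terminal -1; root [...XX/.O..O] d6

X's best at [...XX/.O..O]: (0,2)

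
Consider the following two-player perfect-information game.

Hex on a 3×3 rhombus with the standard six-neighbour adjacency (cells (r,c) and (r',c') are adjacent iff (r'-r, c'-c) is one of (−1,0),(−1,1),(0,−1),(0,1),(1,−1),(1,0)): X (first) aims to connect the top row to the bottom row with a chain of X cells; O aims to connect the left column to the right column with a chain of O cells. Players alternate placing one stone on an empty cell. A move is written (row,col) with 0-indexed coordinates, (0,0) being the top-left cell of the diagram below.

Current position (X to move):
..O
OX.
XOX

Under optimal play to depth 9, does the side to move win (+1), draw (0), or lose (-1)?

ply 1, X at ..O/OX./XOX | (0,0)=-1→X.O/OX./XOX; (0,1)=+1→.XO/OX./XOX*; (1,2)=-1→..O/OXX/XOX
ply 2: .XO/OX./XOX is terminal -1 (O); from ..O/OX./XOX depth 9

value(..O/OX./XOX, X) = +1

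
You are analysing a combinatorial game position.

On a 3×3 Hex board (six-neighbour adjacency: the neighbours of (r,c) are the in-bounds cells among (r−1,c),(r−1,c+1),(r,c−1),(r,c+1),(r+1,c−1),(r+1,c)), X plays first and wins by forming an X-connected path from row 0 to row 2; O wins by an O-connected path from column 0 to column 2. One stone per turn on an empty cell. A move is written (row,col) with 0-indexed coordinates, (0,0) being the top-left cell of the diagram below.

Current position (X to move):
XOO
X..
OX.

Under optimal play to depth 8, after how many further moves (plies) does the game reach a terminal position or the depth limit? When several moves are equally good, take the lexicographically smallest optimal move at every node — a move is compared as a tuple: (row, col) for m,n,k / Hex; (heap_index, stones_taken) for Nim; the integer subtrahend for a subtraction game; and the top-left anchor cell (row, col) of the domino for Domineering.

p1 X@[XOO/X../OX.]: (1,1)[XOO/XX./OX.]+1* (1,2)[XOO/X.X/OX.]-1 (2,2)[XOO/X../OXX]-1
p2 O@[XOO/XX./OX.] terminal -1; root [XOO/X../OX.] d8

PV length from [XOO/X../OX.]: 1 ply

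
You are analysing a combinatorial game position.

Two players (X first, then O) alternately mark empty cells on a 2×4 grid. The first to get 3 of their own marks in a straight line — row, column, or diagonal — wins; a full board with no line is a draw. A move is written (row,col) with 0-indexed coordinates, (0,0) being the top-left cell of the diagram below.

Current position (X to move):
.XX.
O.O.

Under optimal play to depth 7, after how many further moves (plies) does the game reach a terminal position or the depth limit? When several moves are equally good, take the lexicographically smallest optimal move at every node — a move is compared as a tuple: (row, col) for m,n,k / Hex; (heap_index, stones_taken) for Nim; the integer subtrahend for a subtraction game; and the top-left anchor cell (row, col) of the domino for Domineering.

ply 1, X at .XX./O.O. | (0,0)=+1→XXX./O.O.*; (0,3)=+1→.XXX/O.O.; (1,1)=+1→.XX./OXO.; (1,3)=-1→.XX./O.OX
ply 2: XXX./O.O. is terminal -1 (O); from .XX./O.O. depth 7

PV length from [.XX./O.O.]: 1 ply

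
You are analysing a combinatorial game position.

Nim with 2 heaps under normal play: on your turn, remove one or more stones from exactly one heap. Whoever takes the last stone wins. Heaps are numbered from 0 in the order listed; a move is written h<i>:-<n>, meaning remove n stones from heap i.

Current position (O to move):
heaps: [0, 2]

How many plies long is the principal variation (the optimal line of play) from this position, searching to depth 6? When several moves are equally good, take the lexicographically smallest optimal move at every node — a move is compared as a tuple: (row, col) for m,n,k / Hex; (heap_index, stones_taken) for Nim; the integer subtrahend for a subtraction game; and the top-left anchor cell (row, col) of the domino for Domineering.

[(0,2)] O move#1: h1:-1:-1/(0,1), h1:-2:+1/(0,0)*
[(0,0)] end (terminal -1, X#2); searched (0,2) to 6

PV length from [(0,2)]: 1 ply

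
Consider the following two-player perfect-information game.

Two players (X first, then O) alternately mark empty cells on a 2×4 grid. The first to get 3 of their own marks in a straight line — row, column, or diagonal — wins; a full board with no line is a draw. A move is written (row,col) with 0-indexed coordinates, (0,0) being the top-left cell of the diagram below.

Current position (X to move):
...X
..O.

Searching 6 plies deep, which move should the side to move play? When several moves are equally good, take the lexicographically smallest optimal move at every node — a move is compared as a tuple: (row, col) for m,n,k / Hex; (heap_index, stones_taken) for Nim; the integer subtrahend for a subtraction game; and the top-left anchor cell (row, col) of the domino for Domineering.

X's best at [...X/..O.]: (0,1)

ply 1, X at ...X/..O. | (0,0)=-1→X..X/..O.; (0,1)=+0→.X.X/..O.*; (0,2)=+0→..XX/..O.; (1,0)=+0→...X/X.O.; (1,1)=+0→...X/.XO.; (1,3)=+0→...X/..OX
ply 2, O at .X.X/..O. | (0,0)=-1→OX.X/..O.; (0,2)=+0→.XOX/..O.*; (1,0)=-1→.X.X/O.O.; (1,1)=-1→.X.X/.OO.; (1,3)=-1→.X.X/..OO
ply 3, X at .XOX/..O. | (0,0)=-1→XXOX/..O.; (1,0)=+0→.XOX/X.O.*; (1,1)=+0→.XOX/.XO.; (1,3)=+0→.XOX/..OX
ply 4, O at .XOX/X.O. | (0,0)=+0→OXOX/X.O.*; (1,1)=+0→.XOX/XOO.; (1,3)=+0→.XOX/X.OO
ply 5, X at OXOX/X.O. | (1,1)=+0→OXOX/XXO.*; (1,3)=+0→OXOX/X.OX
ply 6, O at OXOX/XXO. | (1,3)=+0→OXOX/XXOO*
ply 7: OXOX/XXOO is terminal +0 (X); from ...X/..O. depth 6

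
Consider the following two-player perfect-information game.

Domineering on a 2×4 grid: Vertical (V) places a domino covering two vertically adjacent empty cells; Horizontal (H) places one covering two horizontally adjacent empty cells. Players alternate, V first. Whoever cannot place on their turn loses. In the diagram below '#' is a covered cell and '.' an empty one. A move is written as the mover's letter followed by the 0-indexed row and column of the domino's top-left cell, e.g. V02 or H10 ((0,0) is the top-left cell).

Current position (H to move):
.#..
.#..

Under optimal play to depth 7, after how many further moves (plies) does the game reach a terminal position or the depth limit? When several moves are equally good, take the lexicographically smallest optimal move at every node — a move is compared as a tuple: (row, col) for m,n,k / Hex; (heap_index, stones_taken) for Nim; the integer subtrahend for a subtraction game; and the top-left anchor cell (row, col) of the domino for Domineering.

p1 H@[.#../.#..]: H02[.###/.#..]+1* H12[.#../.###]+1
p2 V@[.###/.#..]: V00[####/##..]-1*
p3 H@[####/##..]: H12[####/####]+1*
p4 V@[####/####] terminal -1; root [.#../.#..] d7

PV length from [.#../.#..]: 3 plies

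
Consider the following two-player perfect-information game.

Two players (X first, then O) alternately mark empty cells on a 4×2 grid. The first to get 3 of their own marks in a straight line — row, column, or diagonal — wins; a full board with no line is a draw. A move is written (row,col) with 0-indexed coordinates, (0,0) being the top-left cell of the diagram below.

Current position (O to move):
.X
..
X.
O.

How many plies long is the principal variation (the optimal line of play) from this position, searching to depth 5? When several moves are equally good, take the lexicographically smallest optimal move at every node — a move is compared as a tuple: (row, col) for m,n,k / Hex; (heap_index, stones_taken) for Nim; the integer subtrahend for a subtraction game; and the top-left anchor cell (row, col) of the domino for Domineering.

PV length from [.X/../X./O.]: 5 plies

ply 1, O at .X/../X./O. | (0,0)=+0→OX/../X./O.*; (1,0)=+0→.X/O./X./O.; (1,1)=+0→.X/.O/X./O.; (2,1)=+0→.X/../XO/O.; (3,1)=+0→.X/../X./OO
ply 2, X at OX/../X./O. | (1,0)=+0→OX/X./X./O.*; (1,1)=+0→OX/.X/X./O.; (2,1)=+0→OX/../XX/O.; (3,1)=+0→OX/../X./OX
ply 3, O at OX/X./X./O. | (1,1)=+0→OX/XO/X./O.*; (2,1)=+0→OX/X./XO/O.; (3,1)=+0→OX/X./X./OO
ply 4, X at OX/XO/X./O. | (2,1)=+0→OX/XO/XX/O.*; (3,1)=+0→OX/XO/X./OX
ply 5, O at OX/XO/XX/O. | (3,1)=+0→OX/XO/XX/OO*
ply 6: OX/XO/XX/OO is terminal +0 (X); from .X/../X./O. depth 5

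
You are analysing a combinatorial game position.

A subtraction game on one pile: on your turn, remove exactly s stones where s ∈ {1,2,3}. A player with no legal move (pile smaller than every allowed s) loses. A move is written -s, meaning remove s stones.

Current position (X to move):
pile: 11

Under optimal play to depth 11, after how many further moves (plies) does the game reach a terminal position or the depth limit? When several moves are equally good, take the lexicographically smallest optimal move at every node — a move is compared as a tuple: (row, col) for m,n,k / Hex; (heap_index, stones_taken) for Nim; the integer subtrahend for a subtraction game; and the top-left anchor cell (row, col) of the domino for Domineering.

PV length from [11]: 5 plies

p1 X@[11]: -1[10]-1 -2[9]-1 -3[8]+1*
p2 O@[8]: -1[7]-1* -2[6]-1 -3[5]-1
p3 X@[7]: -1[6]-1 -2[5]-1 -3[4]+1*
p4 O@[4]: -1[3]-1* -2[2]-1 -3[1]-1
p5 X@[3]: -1[2]-1 -2[1]-1 -3[0]+1*
p6 O@[0] terminal -1; root [11] d11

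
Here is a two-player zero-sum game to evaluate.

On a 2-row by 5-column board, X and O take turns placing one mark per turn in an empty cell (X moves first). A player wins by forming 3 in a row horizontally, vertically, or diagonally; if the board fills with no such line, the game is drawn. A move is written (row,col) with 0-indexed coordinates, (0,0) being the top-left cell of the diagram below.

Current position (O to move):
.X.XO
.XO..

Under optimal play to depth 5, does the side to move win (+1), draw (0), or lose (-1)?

value(.X.XO/.XO.., O) = 0

ply 1, O at .X.XO/.XO.. | (0,0)=-1→OX.XO/.XO..; (0,2)=+0→.XOXO/.XO..*; (1,0)=-1→.X.XO/OXO..; (1,3)=-1→.X.XO/.XOO.; (1,4)=-1→.X.XO/.XO.O
ply 2, X at .XOXO/.XO.. | (0,0)=+0→XXOXO/.XO..*; (1,0)=+0→.XOXO/XXO..; (1,3)=+0→.XOXO/.XOX.; (1,4)=+0→.XOXO/.XO.X
ply 3, O at XXOXO/.XO.. | (1,0)=+0→XXOXO/OXO..*; (1,3)=+0→XXOXO/.XOO.; (1,4)=+0→XXOXO/.XO.O
ply 4, X at XXOXO/OXO.. | (1,3)=+0→XXOXO/OXOX.*; (1,4)=+0→XXOXO/OXO.X
ply 5, O at XXOXO/OXOX. | (1,4)=+0→XXOXO/OXOXO*
ply 6: XXOXO/OXOXO is terminal +0 (X); from .X.XO/.XO.. depth 5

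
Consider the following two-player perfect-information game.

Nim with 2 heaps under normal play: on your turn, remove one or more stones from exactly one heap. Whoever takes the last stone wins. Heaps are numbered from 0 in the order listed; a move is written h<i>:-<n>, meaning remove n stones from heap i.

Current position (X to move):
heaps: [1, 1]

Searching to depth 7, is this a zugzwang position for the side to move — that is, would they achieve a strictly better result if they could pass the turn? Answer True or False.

zugzwang((1,1), X) = True

ply 1, X at (1,1) | h0:-1=-1→(0,1)*; h1:-1=-1→(1,0)
ply 2, O at (0,1) | h1:-1=+1→(0,0)*
ply 3: (0,0) is terminal -1 (X); from (1,1) depth 7
pass branch (O moves first from the same position):
  | ply 1, O at (1,1) | h0:-1=-1→(0,1)*; h1:-1=-1→(1,0)
  | ply 2, X at (0,1) | h1:-1=+1→(0,0)*
  | ply 3: (0,0) is terminal -1 (O); from (1,1) depth 7
X moving scores -1; X passing scores +1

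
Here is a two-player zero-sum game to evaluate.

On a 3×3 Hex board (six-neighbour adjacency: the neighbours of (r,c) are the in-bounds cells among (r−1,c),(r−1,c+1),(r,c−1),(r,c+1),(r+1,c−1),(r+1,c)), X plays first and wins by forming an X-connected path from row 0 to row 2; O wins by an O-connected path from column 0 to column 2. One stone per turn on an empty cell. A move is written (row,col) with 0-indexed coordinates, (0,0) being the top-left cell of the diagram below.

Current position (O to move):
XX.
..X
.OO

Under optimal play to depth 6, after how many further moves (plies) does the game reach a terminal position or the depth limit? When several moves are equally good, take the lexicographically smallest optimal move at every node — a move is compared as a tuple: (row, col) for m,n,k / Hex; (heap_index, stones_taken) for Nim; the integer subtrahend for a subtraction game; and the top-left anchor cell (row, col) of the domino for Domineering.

[XX./..X/.OO] O move#1: (0,2):-1/XXO/..X/.OO, (1,0):+1/XX./O.X/.OO*, (1,1):+1/XX./.OX/.OO, (2,0):+1/XX./..X/OOO
[XX./O.X/.OO] X move#2: (0,2):-1/XXX/O.X/.OO*, (1,1):-1/XX./OXX/.OO, (2,0):-1/XX./O.X/XOO
[XXX/O.X/.OO] O move#3: (1,1):+1/XXX/OOX/.OO*, (2,0):+1/XXX/O.X/OOO
[XXX/OOX/.OO] end (terminal -1, X#4); searched XX./..X/.OO to 6

PV length from [XX./..X/.OO]: 3 plies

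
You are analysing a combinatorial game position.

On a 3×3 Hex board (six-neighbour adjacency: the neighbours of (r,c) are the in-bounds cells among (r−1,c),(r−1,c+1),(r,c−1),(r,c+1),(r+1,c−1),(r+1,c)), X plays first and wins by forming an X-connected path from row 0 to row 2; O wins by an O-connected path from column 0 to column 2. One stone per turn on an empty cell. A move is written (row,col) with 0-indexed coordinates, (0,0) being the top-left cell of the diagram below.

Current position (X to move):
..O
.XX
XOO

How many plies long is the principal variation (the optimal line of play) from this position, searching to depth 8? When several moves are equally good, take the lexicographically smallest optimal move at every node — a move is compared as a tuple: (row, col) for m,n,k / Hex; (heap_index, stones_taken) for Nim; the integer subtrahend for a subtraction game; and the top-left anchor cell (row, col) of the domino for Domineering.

p1 X@[..O/.XX/XOO]: (0,0)[X.O/.XX/XOO]+1* (0,1)[.XO/.XX/XOO]+1 (1,0)[..O/XXX/XOO]+1
p2 O@[X.O/.XX/XOO]: (0,1)[XOO/.XX/XOO]-1* (1,0)[X.O/OXX/XOO]-1
p3 X@[XOO/.XX/XOO]: (1,0)[XOO/XXX/XOO]+1*
p4 O@[XOO/XXX/XOO] terminal -1; root [..O/.XX/XOO] d8

PV length from [..O/.XX/XOO]: 3 plies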